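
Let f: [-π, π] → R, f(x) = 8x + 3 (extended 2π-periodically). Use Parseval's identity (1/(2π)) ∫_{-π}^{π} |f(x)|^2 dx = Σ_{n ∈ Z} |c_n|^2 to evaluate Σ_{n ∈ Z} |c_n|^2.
Σ |c_n|^2 = 64π^2/3 + 9

Expand and integrate term by term over [-π, π]:
  ∫ (8x)^2 dx = 64·(2π^3/3); ∫ 2·8·(3)·x dx = 0 (odd integrand); ∫ 3^2 dx = 9·2π.
So (1/(2π)) ∫_{-π}^{π} (8x + 3)^2 dx = 64π^2/3 + 9 = 64π^2/3 + 9.
Parseval ⇒ Σ |c_n|^2 = 64π^2/3 + 9.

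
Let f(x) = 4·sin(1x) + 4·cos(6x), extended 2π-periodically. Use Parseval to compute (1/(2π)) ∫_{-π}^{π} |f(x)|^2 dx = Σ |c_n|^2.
Σ |c_n|^2 = 16

Expand |f|^2 and use orthogonality of {sin(nx), cos(mx)} on [-π, π]:
  ∫_{-π}^{π} sin(nx)^2 dx = π, ∫ cos(mx)^2 dx = π, and cross terms integrate to 0.
So ∫_{-π}^{π} f(x)^2 dx = 4^2 · π + 4^2 · π = (16 + 16)π.
Divide by 2π: (16 + 16)/2 = 16.
By Parseval, this equals Σ |c_n|^2.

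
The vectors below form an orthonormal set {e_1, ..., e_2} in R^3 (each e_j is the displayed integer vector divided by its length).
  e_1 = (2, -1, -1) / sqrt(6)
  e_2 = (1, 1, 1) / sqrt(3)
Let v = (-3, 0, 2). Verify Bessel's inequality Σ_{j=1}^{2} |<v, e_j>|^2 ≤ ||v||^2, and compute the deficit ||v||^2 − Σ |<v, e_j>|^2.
Σ |<v, e_j>|^2 = 11; ||v||^2 = 13; deficit = 2

Write each e_j = u_j / sqrt(<u_j, u_j>) where u_j is the displayed integer vector. Then <v, e_j> = <v, u_j> / sqrt(<u_j, u_j>), so |<v, e_j>|^2 = <v, u_j>^2 / <u_j, u_j>.
Coefficients: <v, e_1> = -8/sqrt(6), <v, e_2> = -1/sqrt(3).
Square and sum: Σ |<v, e_j>|^2 = 11.
Compute ||v||^2 = v·v = 13.
Deficit = 13 − 11 = 2 ≥ 0, confirming Bessel's inequality. (The deficit equals ||v − Σ <v,e_j> e_j||^2, the squared distance from v to span{e_j}.)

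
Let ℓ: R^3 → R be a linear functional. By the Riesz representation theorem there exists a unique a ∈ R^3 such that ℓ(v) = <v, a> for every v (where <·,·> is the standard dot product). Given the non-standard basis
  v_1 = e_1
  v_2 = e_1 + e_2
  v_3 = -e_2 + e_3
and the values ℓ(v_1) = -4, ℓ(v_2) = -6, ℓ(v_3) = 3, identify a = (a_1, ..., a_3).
a = (-4, -2, 1)

Write a = (a_1, ..., a_3) in the standard basis. For each basis vector v_i, ℓ(v_i) = <v_i, a> is a linear equation in the a_j's. Collect the n equations into a matrix system V a = ℓ, where row i of V is v_i (expressed in the standard basis). Since V is invertible (lower-triangular with 1s on the diagonal, up to permutation), solve by back-substitution:
  V =
[[1, 0, 0],
 [1, 1, 0],
 [0, -1, 1]]
  V a = (-4, -6, 3)
Solving gives a = (-4, -2, 1).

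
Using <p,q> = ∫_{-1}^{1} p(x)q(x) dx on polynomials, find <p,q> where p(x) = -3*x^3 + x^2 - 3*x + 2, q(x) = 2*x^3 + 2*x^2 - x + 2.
<p,q> = 416/35

Expand the product: p(x)·q(x) = -6*x^6 - 4*x^5 - x^4 - 9*x^3 + 9*x^2 - 8*x + 4.
∫_{-1}^{1} of each monomial x^k gives [2/(k+1) if k even, 0 if k odd]. Integrating term-by-term (or equivalently evaluating the antiderivative F(x) = -6*x^7/7 - 2*x^6/3 - x^5/5 - 9*x^4/4 + 3*x^3 - 4*x^2 + 4*x at the endpoints):
  F(1) − F(−1) = -409/420 − (-5401/420) = 416/35.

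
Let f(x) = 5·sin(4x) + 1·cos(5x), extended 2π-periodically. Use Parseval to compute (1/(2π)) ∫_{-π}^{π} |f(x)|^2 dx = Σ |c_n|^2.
Σ |c_n|^2 = 13

Expand |f|^2 and use orthogonality of {sin(nx), cos(mx)} on [-π, π]:
  ∫_{-π}^{π} sin(nx)^2 dx = π, ∫ cos(mx)^2 dx = π, and cross terms integrate to 0.
So ∫_{-π}^{π} f(x)^2 dx = 5^2 · π + 1^2 · π = (25 + 1)π.
Divide by 2π: (25 + 1)/2 = 13.
By Parseval, this equals Σ |c_n|^2.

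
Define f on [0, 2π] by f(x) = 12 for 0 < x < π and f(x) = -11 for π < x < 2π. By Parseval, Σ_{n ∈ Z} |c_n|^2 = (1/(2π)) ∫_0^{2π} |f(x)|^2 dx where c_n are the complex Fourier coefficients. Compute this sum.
Σ |c_n|^2 = 265/2

Parseval equates the L^2 energy of f (normalised by 1/(2π)) with the ℓ^2 sum of its Fourier coefficients: (1/(2π)) ∫_0^{2π} |f|^2 = Σ |c_n|^2.
Compute the left side: (1/(2π)) [∫_0^π 12^2 dx + ∫_π^{2π} (-11)^2 dx] = (1/(2π)) · (144π + 121π) = (144 + 121)/2 = 265/2.
So Σ_{n ∈ Z} |c_n|^2 = 265/2.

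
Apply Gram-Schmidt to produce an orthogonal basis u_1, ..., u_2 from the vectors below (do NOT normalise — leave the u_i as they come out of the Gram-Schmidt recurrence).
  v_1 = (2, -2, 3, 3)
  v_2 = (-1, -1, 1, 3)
Orthogonal basis:
  u_1 = (2, -2, 3, 3)
  u_2 = (-25/13, -1/13, -5/13, 21/13)

Apply the Gram-Schmidt recurrence
  u_1 = v_1
  u_i = v_i − Σ_{j<i} ((v_i · u_j) / (u_j · u_j)) · u_j.

Step by step this gives:
  u_1 = (2, -2, 3, 3)
  u_2 = (-25/13, -1/13, -5/13, 21/13)

Orthogonality check:
  u_2 · u_1 = 0 (should be 0)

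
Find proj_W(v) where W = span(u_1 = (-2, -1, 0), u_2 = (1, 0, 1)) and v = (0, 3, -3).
proj_W(v) = (1/2, 2, -7/2)

Set up U = [u_1 | ... | u_2] ∈ R^(3×2). The projector onto W = col(U) is P = U (U^T U)^(-1) U^T.
Compute U^T U =
  [5, -2]
  [-2, 2],
and U^T v = (-3, -3).
Solve U^T U · c = U^T v for the coefficients: c = (-2, -7/2). The projection is proj_W(v) = U c.
Check: (v - proj_W(v)) · u_1 = 0  (should be 0).
Check: (v - proj_W(v)) · u_2 = 0  (should be 0).
Result: proj_W(v) = (1/2, 2, -7/2).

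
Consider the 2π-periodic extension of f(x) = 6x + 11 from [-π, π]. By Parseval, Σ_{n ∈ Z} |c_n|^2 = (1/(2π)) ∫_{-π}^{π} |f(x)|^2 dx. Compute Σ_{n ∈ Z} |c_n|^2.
Σ |c_n|^2 = 12π^2 + 121

Expand and integrate term by term over [-π, π]:
  ∫ (6x)^2 dx = 36·(2π^3/3); ∫ 2·6·(11)·x dx = 0 (odd integrand); ∫ 11^2 dx = 121·2π.
So (1/(2π)) ∫_{-π}^{π} (6x + 11)^2 dx = 36π^2/3 + 121 = 12π^2 + 121.
Parseval ⇒ Σ |c_n|^2 = 12π^2 + 121.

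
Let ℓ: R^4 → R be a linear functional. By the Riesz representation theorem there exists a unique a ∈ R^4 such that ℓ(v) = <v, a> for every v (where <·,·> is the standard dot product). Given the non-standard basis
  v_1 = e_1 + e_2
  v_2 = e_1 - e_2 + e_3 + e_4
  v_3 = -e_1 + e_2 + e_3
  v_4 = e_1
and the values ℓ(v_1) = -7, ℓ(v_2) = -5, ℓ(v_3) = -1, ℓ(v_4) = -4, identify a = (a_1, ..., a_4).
a = (-4, -3, -2, -2)

Write a = (a_1, ..., a_4) in the standard basis. For each basis vector v_i, ℓ(v_i) = <v_i, a> is a linear equation in the a_j's. Collect the n equations into a matrix system V a = ℓ, where row i of V is v_i (expressed in the standard basis). Since V is invertible (lower-triangular with 1s on the diagonal, up to permutation), solve by back-substitution:
  V =
[[1, 1, 0, 0],
 [1, -1, 1, 1],
 [-1, 1, 1, 0],
 [1, 0, 0, 0]]
  V a = (-7, -5, -1, -4)
Solving gives a = (-4, -3, -2, -2).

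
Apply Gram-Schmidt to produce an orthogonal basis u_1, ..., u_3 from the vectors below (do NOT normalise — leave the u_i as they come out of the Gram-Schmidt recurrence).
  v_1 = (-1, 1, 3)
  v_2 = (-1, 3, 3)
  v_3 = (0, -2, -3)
Orthogonal basis:
  u_1 = (-1, 1, 3)
  u_2 = (2/11, 20/11, -6/11)
  u_3 = (-9/10, 0, -3/10)

Apply the Gram-Schmidt recurrence
  u_1 = v_1
  u_i = v_i − Σ_{j<i} ((v_i · u_j) / (u_j · u_j)) · u_j.

Step by step this gives:
  u_1 = (-1, 1, 3)
  u_2 = (2/11, 20/11, -6/11)
  u_3 = (-9/10, 0, -3/10)

Orthogonality check:
  u_2 · u_1 = 0 (should be 0)
  u_3 · u_1 = 0 (should be 0)
  u_3 · u_2 = 0 (should be 0)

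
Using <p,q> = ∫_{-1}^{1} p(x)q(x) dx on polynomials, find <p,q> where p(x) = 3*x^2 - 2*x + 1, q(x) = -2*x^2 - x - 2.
<p,q> = -52/5

Expand the product: p(x)·q(x) = -6*x^4 + x^3 - 6*x^2 + 3*x - 2.
∫_{-1}^{1} of each monomial x^k gives [2/(k+1) if k even, 0 if k odd]. Integrating term-by-term (or equivalently evaluating the antiderivative F(x) = -6*x^5/5 + x^4/4 - 2*x^3 + 3*x^2/2 - 2*x at the endpoints):
  F(1) − F(−1) = -69/20 − (139/20) = -52/5.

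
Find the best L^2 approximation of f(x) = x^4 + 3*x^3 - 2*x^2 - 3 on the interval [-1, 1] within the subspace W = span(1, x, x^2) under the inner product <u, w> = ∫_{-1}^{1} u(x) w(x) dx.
g(x) = -8*x^2/7 + 9*x/5 - 108/35

The best approximation g ∈ W is the orthogonal projection of f onto W. Writing g = a_0 + a_1 x + a_2 x^2, the coefficients solve the normal equations G · a = b where
  G_{ij} = <φ_i, φ_j> and b_i = <f, φ_i>, with φ_0 = 1, φ_1 = x, φ_2 = x^2.
G =
  [2, 0, 2/3]
  [0, 2/3, 0]
  [2/3, 0, 2/5],
b = (-104/15, 6/5, -88/35).
Solving gives a_0 = -108/35, a_1 = 9/5, a_2 = -8/7, so
  g(x) = -8*x^2/7 + 9*x/5 - 108/35.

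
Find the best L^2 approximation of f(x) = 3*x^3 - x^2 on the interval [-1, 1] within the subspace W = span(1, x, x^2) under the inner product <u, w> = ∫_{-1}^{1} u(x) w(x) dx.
g(x) = -x^2 + 9*x/5

The best approximation g ∈ W is the orthogonal projection of f onto W. Writing g = a_0 + a_1 x + a_2 x^2, the coefficients solve the normal equations G · a = b where
  G_{ij} = <φ_i, φ_j> and b_i = <f, φ_i>, with φ_0 = 1, φ_1 = x, φ_2 = x^2.
G =
  [2, 0, 2/3]
  [0, 2/3, 0]
  [2/3, 0, 2/5],
b = (-2/3, 6/5, -2/5).
Solving gives a_0 = 0, a_1 = 9/5, a_2 = -1, so
  g(x) = -x^2 + 9*x/5.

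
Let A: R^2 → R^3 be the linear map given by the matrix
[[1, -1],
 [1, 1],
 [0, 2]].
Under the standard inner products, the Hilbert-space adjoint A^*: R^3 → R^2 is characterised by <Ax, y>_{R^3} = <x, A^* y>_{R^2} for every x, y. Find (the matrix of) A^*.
A^* = A^T =
[[1, 1, 0],
 [-1, 1, 2]]

For real matrices with standard dot products, the defining identity <Ax, y> = <x, A^* y> gives (Ax)^T y = x^T (A^*) y, i.e. x^T A^T y = x^T (A^*) y. Since this holds for all x, y, we must have A^* = A^T. Therefore
A^* =
[[1, 1, 0],
 [-1, 1, 2]].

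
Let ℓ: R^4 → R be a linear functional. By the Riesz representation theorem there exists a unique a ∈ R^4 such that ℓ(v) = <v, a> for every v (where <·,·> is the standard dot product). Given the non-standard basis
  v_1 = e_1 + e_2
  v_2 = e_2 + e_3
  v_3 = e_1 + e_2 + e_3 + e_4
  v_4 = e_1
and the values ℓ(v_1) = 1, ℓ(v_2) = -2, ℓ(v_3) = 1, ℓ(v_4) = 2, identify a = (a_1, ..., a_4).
a = (2, -1, -1, 1)

Write a = (a_1, ..., a_4) in the standard basis. For each basis vector v_i, ℓ(v_i) = <v_i, a> is a linear equation in the a_j's. Collect the n equations into a matrix system V a = ℓ, where row i of V is v_i (expressed in the standard basis). Since V is invertible (lower-triangular with 1s on the diagonal, up to permutation), solve by back-substitution:
  V =
[[1, 1, 0, 0],
 [0, 1, 1, 0],
 [1, 1, 1, 1],
 [1, 0, 0, 0]]
  V a = (1, -2, 1, 2)
Solving gives a = (2, -1, -1, 1).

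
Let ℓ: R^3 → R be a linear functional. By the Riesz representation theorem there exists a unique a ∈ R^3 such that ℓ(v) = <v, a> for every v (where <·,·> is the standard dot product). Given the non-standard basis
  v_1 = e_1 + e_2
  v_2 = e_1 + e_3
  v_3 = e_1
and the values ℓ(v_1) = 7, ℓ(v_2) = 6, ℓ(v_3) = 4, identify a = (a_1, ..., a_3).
a = (4, 3, 2)

Write a = (a_1, ..., a_3) in the standard basis. For each basis vector v_i, ℓ(v_i) = <v_i, a> is a linear equation in the a_j's. Collect the n equations into a matrix system V a = ℓ, where row i of V is v_i (expressed in the standard basis). Since V is invertible (lower-triangular with 1s on the diagonal, up to permutation), solve by back-substitution:
  V =
[[1, 1, 0],
 [1, 0, 1],
 [1, 0, 0]]
  V a = (7, 6, 4)
Solving gives a = (4, 3, 2).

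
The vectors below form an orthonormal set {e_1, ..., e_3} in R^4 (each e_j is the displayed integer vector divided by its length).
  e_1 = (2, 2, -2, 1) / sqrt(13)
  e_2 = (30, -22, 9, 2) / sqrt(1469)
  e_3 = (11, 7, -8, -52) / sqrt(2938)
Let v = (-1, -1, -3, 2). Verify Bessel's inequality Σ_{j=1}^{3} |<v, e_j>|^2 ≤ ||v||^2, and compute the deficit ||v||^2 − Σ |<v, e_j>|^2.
Σ |<v, e_j>|^2 = 67/13; ||v||^2 = 15; deficit = 128/13

Write each e_j = u_j / sqrt(<u_j, u_j>) where u_j is the displayed integer vector. Then <v, e_j> = <v, u_j> / sqrt(<u_j, u_j>), so |<v, e_j>|^2 = <v, u_j>^2 / <u_j, u_j>.
Coefficients: <v, e_1> = 4/sqrt(13), <v, e_2> = -31/sqrt(1469), <v, e_3> = -98/sqrt(2938).
Square and sum: Σ |<v, e_j>|^2 = 67/13.
Compute ||v||^2 = v·v = 15.
Deficit = 15 − 67/13 = 128/13 ≥ 0, confirming Bessel's inequality. (The deficit equals ||v − Σ <v,e_j> e_j||^2, the squared distance from v to span{e_j}.)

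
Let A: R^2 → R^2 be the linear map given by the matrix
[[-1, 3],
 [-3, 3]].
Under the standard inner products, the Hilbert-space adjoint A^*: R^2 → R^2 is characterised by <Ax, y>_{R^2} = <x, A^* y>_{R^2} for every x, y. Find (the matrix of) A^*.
A^* = A^T =
[[-1, -3],
 [3, 3]]

For real matrices with standard dot products, the defining identity <Ax, y> = <x, A^* y> gives (Ax)^T y = x^T (A^*) y, i.e. x^T A^T y = x^T (A^*) y. Since this holds for all x, y, we must have A^* = A^T. Therefore
A^* =
[[-1, -3],
 [3, 3]].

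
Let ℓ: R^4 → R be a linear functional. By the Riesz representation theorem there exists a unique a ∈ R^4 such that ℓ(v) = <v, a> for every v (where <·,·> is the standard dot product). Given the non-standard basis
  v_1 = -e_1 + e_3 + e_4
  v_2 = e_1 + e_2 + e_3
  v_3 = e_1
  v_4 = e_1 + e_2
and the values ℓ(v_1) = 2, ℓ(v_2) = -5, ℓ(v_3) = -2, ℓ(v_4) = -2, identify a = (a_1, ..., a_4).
a = (-2, 0, -3, 3)

Write a = (a_1, ..., a_4) in the standard basis. For each basis vector v_i, ℓ(v_i) = <v_i, a> is a linear equation in the a_j's. Collect the n equations into a matrix system V a = ℓ, where row i of V is v_i (expressed in the standard basis). Since V is invertible (lower-triangular with 1s on the diagonal, up to permutation), solve by back-substitution:
  V =
[[-1, 0, 1, 1],
 [1, 1, 1, 0],
 [1, 0, 0, 0],
 [1, 1, 0, 0]]
  V a = (2, -5, -2, -2)
Solving gives a = (-2, 0, -3, 3).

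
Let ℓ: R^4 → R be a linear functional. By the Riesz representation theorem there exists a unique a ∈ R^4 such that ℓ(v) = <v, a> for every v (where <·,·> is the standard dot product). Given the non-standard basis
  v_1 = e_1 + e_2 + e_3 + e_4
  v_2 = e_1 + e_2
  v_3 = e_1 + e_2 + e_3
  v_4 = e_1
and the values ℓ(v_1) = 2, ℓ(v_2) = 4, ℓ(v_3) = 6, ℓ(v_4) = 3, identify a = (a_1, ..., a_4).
a = (3, 1, 2, -4)

Write a = (a_1, ..., a_4) in the standard basis. For each basis vector v_i, ℓ(v_i) = <v_i, a> is a linear equation in the a_j's. Collect the n equations into a matrix system V a = ℓ, where row i of V is v_i (expressed in the standard basis). Since V is invertible (lower-triangular with 1s on the diagonal, up to permutation), solve by back-substitution:
  V =
[[1, 1, 1, 1],
 [1, 1, 0, 0],
 [1, 1, 1, 0],
 [1, 0, 0, 0]]
  V a = (2, 4, 6, 3)
Solving gives a = (3, 1, 2, -4).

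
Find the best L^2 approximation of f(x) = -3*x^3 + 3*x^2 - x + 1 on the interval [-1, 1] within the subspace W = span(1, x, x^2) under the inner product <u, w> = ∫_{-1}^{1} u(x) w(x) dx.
g(x) = 3*x^2 - 14*x/5 + 1

The best approximation g ∈ W is the orthogonal projection of f onto W. Writing g = a_0 + a_1 x + a_2 x^2, the coefficients solve the normal equations G · a = b where
  G_{ij} = <φ_i, φ_j> and b_i = <f, φ_i>, with φ_0 = 1, φ_1 = x, φ_2 = x^2.
G =
  [2, 0, 2/3]
  [0, 2/3, 0]
  [2/3, 0, 2/5],
b = (4, -28/15, 28/15).
Solving gives a_0 = 1, a_1 = -14/5, a_2 = 3, so
  g(x) = 3*x^2 - 14*x/5 + 1.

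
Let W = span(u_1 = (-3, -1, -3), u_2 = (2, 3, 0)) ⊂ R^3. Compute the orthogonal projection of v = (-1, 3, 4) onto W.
proj_W(v) = (329/166, 84/83, 279/166)

Set up U = [u_1 | ... | u_2] ∈ R^(3×2). The projector onto W = col(U) is P = U (U^T U)^(-1) U^T.
Compute U^T U =
  [19, -9]
  [-9, 13],
and U^T v = (-12, 7).
Solve U^T U · c = U^T v for the coefficients: c = (-93/166, 25/166). The projection is proj_W(v) = U c.
Check: (v - proj_W(v)) · u_1 = 0  (should be 0).
Check: (v - proj_W(v)) · u_2 = 0  (should be 0).
Result: proj_W(v) = (329/166, 84/83, 279/166).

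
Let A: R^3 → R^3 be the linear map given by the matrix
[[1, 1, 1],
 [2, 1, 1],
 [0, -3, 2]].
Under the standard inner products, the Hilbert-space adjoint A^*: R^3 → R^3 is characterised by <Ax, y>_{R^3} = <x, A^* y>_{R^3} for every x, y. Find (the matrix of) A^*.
A^* = A^T =
[[1, 2, 0],
 [1, 1, -3],
 [1, 1, 2]]

For real matrices with standard dot products, the defining identity <Ax, y> = <x, A^* y> gives (Ax)^T y = x^T (A^*) y, i.e. x^T A^T y = x^T (A^*) y. Since this holds for all x, y, we must have A^* = A^T. Therefore
A^* =
[[1, 2, 0],
 [1, 1, -3],
 [1, 1, 2]].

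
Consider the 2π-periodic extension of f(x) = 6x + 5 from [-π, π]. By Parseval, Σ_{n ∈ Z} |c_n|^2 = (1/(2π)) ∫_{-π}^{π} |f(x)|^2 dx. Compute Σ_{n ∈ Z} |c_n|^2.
Σ |c_n|^2 = 12π^2 + 25

Expand and integrate term by term over [-π, π]:
  ∫ (6x)^2 dx = 36·(2π^3/3); ∫ 2·6·(5)·x dx = 0 (odd integrand); ∫ 5^2 dx = 25·2π.
So (1/(2π)) ∫_{-π}^{π} (6x + 5)^2 dx = 36π^2/3 + 25 = 12π^2 + 25.
Parseval ⇒ Σ |c_n|^2 = 12π^2 + 25.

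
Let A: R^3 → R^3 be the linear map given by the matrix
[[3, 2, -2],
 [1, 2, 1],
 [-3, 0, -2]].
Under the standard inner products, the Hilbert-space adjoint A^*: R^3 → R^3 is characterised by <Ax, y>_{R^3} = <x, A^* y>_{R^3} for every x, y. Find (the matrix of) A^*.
A^* = A^T =
[[3, 1, -3],
 [2, 2, 0],
 [-2, 1, -2]]

For real matrices with standard dot products, the defining identity <Ax, y> = <x, A^* y> gives (Ax)^T y = x^T (A^*) y, i.e. x^T A^T y = x^T (A^*) y. Since this holds for all x, y, we must have A^* = A^T. Therefore
A^* =
[[3, 1, -3],
 [2, 2, 0],
 [-2, 1, -2]].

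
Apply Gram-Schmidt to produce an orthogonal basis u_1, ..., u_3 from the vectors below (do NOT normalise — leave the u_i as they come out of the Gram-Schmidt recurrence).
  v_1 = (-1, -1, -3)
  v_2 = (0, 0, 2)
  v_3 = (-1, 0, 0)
Orthogonal basis:
  u_1 = (-1, -1, -3)
  u_2 = (-6/11, -6/11, 4/11)
  u_3 = (-1/2, 1/2, 0)

Apply the Gram-Schmidt recurrence
  u_1 = v_1
  u_i = v_i − Σ_{j<i} ((v_i · u_j) / (u_j · u_j)) · u_j.

Step by step this gives:
  u_1 = (-1, -1, -3)
  u_2 = (-6/11, -6/11, 4/11)
  u_3 = (-1/2, 1/2, 0)

Orthogonality check:
  u_2 · u_1 = 0 (should be 0)
  u_3 · u_1 = 0 (should be 0)
  u_3 · u_2 = 0 (should be 0)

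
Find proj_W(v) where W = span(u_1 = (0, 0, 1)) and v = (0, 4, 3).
proj_W(v) = (0, 0, 3)

Set up U = [u_1 | ... | u_1] ∈ R^(3×1). The projector onto W = col(U) is P = U (U^T U)^(-1) U^T.
Compute U^T U =
  [1],
and U^T v = (3).
Solve U^T U · c = U^T v for the coefficients: c = (3). The projection is proj_W(v) = U c.
Check: (v - proj_W(v)) · u_1 = 0  (should be 0).
Result: proj_W(v) = (0, 0, 3).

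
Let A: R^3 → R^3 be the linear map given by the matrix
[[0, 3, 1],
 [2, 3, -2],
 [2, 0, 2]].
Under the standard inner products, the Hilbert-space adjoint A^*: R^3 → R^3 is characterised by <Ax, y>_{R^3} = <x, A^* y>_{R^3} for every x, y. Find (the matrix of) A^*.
A^* = A^T =
[[0, 2, 2],
 [3, 3, 0],
 [1, -2, 2]]

For real matrices with standard dot products, the defining identity <Ax, y> = <x, A^* y> gives (Ax)^T y = x^T (A^*) y, i.e. x^T A^T y = x^T (A^*) y. Since this holds for all x, y, we must have A^* = A^T. Therefore
A^* =
[[0, 2, 2],
 [3, 3, 0],
 [1, -2, 2]].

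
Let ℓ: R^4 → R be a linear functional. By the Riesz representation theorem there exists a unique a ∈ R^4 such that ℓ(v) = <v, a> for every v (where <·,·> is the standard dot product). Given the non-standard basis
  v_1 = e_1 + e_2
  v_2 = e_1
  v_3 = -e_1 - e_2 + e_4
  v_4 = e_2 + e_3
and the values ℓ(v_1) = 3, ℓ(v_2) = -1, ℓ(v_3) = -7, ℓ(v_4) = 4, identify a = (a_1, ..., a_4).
a = (-1, 4, 0, -4)

Write a = (a_1, ..., a_4) in the standard basis. For each basis vector v_i, ℓ(v_i) = <v_i, a> is a linear equation in the a_j's. Collect the n equations into a matrix system V a = ℓ, where row i of V is v_i (expressed in the standard basis). Since V is invertible (lower-triangular with 1s on the diagonal, up to permutation), solve by back-substitution:
  V =
[[1, 1, 0, 0],
 [1, 0, 0, 0],
 [-1, -1, 0, 1],
 [0, 1, 1, 0]]
  V a = (3, -1, -7, 4)
Solving gives a = (-1, 4, 0, -4).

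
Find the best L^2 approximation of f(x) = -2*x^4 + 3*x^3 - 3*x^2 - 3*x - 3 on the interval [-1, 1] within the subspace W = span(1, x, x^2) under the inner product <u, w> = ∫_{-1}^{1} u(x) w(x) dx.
g(x) = -33*x^2/7 - 6*x/5 - 99/35

The best approximation g ∈ W is the orthogonal projection of f onto W. Writing g = a_0 + a_1 x + a_2 x^2, the coefficients solve the normal equations G · a = b where
  G_{ij} = <φ_i, φ_j> and b_i = <f, φ_i>, with φ_0 = 1, φ_1 = x, φ_2 = x^2.
G =
  [2, 0, 2/3]
  [0, 2/3, 0]
  [2/3, 0, 2/5],
b = (-44/5, -4/5, -132/35).
Solving gives a_0 = -99/35, a_1 = -6/5, a_2 = -33/7, so
  g(x) = -33*x^2/7 - 6*x/5 - 99/35.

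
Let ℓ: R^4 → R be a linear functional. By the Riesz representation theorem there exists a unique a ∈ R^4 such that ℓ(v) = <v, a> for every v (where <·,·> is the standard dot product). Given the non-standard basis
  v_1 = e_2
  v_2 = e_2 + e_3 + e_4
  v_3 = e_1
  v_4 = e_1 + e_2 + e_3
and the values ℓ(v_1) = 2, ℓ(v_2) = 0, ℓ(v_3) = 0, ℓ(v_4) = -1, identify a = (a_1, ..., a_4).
a = (0, 2, -3, 1)

Write a = (a_1, ..., a_4) in the standard basis. For each basis vector v_i, ℓ(v_i) = <v_i, a> is a linear equation in the a_j's. Collect the n equations into a matrix system V a = ℓ, where row i of V is v_i (expressed in the standard basis). Since V is invertible (lower-triangular with 1s on the diagonal, up to permutation), solve by back-substitution:
  V =
[[0, 1, 0, 0],
 [0, 1, 1, 1],
 [1, 0, 0, 0],
 [1, 1, 1, 0]]
  V a = (2, 0, 0, -1)
Solving gives a = (0, 2, -3, 1).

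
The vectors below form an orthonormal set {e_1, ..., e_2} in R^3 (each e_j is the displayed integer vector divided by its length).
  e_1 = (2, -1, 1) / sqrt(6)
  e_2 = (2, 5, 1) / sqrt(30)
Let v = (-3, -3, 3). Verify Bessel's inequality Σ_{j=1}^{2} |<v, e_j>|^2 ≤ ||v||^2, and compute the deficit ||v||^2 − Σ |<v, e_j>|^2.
Σ |<v, e_j>|^2 = 54/5; ||v||^2 = 27; deficit = 81/5

Write each e_j = u_j / sqrt(<u_j, u_j>) where u_j is the displayed integer vector. Then <v, e_j> = <v, u_j> / sqrt(<u_j, u_j>), so |<v, e_j>|^2 = <v, u_j>^2 / <u_j, u_j>.
Coefficients: <v, e_1> = 0/sqrt(6), <v, e_2> = -18/sqrt(30).
Square and sum: Σ |<v, e_j>|^2 = 54/5.
Compute ||v||^2 = v·v = 27.
Deficit = 27 − 54/5 = 81/5 ≥ 0, confirming Bessel's inequality. (The deficit equals ||v − Σ <v,e_j> e_j||^2, the squared distance from v to span{e_j}.)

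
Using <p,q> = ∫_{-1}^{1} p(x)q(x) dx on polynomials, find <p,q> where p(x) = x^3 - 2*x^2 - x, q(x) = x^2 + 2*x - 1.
<p,q> = 0

Expand the product: p(x)·q(x) = x^5 - 6*x^3 + x.
∫_{-1}^{1} of each monomial x^k gives [2/(k+1) if k even, 0 if k odd]. Integrating term-by-term (or equivalently evaluating the antiderivative F(x) = x^6/6 - 3*x^4/2 + x^2/2 at the endpoints):
  F(1) − F(−1) = -5/6 − (-5/6) = 0.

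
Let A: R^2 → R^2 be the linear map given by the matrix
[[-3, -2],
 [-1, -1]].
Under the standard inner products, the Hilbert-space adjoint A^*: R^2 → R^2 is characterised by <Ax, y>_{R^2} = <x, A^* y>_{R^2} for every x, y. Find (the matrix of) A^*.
A^* = A^T =
[[-3, -1],
 [-2, -1]]

For real matrices with standard dot products, the defining identity <Ax, y> = <x, A^* y> gives (Ax)^T y = x^T (A^*) y, i.e. x^T A^T y = x^T (A^*) y. Since this holds for all x, y, we must have A^* = A^T. Therefore
A^* =
[[-3, -1],
 [-2, -1]].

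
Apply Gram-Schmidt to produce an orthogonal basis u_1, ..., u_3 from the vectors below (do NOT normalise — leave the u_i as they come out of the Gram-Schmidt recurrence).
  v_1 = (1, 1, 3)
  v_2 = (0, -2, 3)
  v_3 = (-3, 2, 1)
Orthogonal basis:
  u_1 = (1, 1, 3)
  u_2 = (-7/11, -29/11, 12/11)
  u_3 = (-315/94, 105/94, 35/47)

Apply the Gram-Schmidt recurrence
  u_1 = v_1
  u_i = v_i − Σ_{j<i} ((v_i · u_j) / (u_j · u_j)) · u_j.

Step by step this gives:
  u_1 = (1, 1, 3)
  u_2 = (-7/11, -29/11, 12/11)
  u_3 = (-315/94, 105/94, 35/47)

Orthogonality check:
  u_2 · u_1 = 0 (should be 0)
  u_3 · u_1 = 0 (should be 0)
  u_3 · u_2 = 0 (should be 0)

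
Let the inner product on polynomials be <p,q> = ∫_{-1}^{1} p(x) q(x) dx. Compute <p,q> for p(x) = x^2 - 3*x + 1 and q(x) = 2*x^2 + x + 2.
<p,q> = 82/15

Expand the product: p(x)·q(x) = 2*x^4 - 5*x^3 + x^2 - 5*x + 2.
∫_{-1}^{1} of each monomial x^k gives [2/(k+1) if k even, 0 if k odd]. Integrating term-by-term (or equivalently evaluating the antiderivative F(x) = 2*x^5/5 - 5*x^4/4 + x^3/3 - 5*x^2/2 + 2*x at the endpoints):
  F(1) − F(−1) = -61/60 − (-389/60) = 82/15.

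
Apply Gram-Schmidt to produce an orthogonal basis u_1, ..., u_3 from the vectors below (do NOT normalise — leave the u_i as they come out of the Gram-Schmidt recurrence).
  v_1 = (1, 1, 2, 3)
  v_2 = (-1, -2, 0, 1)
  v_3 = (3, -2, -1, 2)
Orthogonal basis:
  u_1 = (1, 1, 2, 3)
  u_2 = (-1, -2, 0, 1)
  u_3 = (19/6, -4/3, -5/3, 1/2)

Apply the Gram-Schmidt recurrence
  u_1 = v_1
  u_i = v_i − Σ_{j<i} ((v_i · u_j) / (u_j · u_j)) · u_j.

Step by step this gives:
  u_1 = (1, 1, 2, 3)
  u_2 = (-1, -2, 0, 1)
  u_3 = (19/6, -4/3, -5/3, 1/2)

Orthogonality check:
  u_2 · u_1 = 0 (should be 0)
  u_3 · u_1 = 0 (should be 0)
  u_3 · u_2 = 0 (should be 0)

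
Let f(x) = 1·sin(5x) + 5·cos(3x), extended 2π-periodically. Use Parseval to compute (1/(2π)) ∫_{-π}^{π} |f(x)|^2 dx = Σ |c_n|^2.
Σ |c_n|^2 = 13

Expand |f|^2 and use orthogonality of {sin(nx), cos(mx)} on [-π, π]:
  ∫_{-π}^{π} sin(nx)^2 dx = π, ∫ cos(mx)^2 dx = π, and cross terms integrate to 0.
So ∫_{-π}^{π} f(x)^2 dx = 1^2 · π + 5^2 · π = (1 + 25)π.
Divide by 2π: (1 + 25)/2 = 13.
By Parseval, this equals Σ |c_n|^2.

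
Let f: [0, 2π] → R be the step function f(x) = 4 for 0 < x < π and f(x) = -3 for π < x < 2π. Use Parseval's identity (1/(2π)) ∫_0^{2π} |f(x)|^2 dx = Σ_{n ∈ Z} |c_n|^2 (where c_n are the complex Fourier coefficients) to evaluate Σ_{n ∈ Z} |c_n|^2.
Σ |c_n|^2 = 25/2

Parseval equates the L^2 energy of f (normalised by 1/(2π)) with the ℓ^2 sum of its Fourier coefficients: (1/(2π)) ∫_0^{2π} |f|^2 = Σ |c_n|^2.
Compute the left side: (1/(2π)) [∫_0^π 4^2 dx + ∫_π^{2π} (-3)^2 dx] = (1/(2π)) · (16π + 9π) = (16 + 9)/2 = 25/2.
So Σ_{n ∈ Z} |c_n|^2 = 25/2.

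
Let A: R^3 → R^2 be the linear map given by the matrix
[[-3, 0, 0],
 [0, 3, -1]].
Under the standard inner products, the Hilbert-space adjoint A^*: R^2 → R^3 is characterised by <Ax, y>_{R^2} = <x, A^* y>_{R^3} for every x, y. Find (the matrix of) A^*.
A^* = A^T =
[[-3, 0],
 [0, 3],
 [0, -1]]

For real matrices with standard dot products, the defining identity <Ax, y> = <x, A^* y> gives (Ax)^T y = x^T (A^*) y, i.e. x^T A^T y = x^T (A^*) y. Since this holds for all x, y, we must have A^* = A^T. Therefore
A^* =
[[-3, 0],
 [0, 3],
 [0, -1]].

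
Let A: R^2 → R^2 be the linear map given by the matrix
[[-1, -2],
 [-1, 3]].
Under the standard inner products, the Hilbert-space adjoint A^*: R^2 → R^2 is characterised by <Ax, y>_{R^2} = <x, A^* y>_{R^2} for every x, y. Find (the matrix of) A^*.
A^* = A^T =
[[-1, -1],
 [-2, 3]]

For real matrices with standard dot products, the defining identity <Ax, y> = <x, A^* y> gives (Ax)^T y = x^T (A^*) y, i.e. x^T A^T y = x^T (A^*) y. Since this holds for all x, y, we must have A^* = A^T. Therefore
A^* =
[[-1, -1],
 [-2, 3]].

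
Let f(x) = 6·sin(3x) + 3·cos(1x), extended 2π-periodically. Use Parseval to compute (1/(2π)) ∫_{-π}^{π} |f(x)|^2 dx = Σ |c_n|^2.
Σ |c_n|^2 = 45/2

Expand |f|^2 and use orthogonality of {sin(nx), cos(mx)} on [-π, π]:
  ∫_{-π}^{π} sin(nx)^2 dx = π, ∫ cos(mx)^2 dx = π, and cross terms integrate to 0.
So ∫_{-π}^{π} f(x)^2 dx = 6^2 · π + 3^2 · π = (36 + 9)π.
Divide by 2π: (36 + 9)/2 = 45/2.
By Parseval, this equals Σ |c_n|^2.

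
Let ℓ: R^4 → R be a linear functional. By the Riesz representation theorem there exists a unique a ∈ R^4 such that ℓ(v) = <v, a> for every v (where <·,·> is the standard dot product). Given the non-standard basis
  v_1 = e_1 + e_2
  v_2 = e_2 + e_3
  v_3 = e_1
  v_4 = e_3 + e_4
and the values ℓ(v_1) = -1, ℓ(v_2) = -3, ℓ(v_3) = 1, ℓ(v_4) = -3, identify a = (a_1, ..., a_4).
a = (1, -2, -1, -2)

Write a = (a_1, ..., a_4) in the standard basis. For each basis vector v_i, ℓ(v_i) = <v_i, a> is a linear equation in the a_j's. Collect the n equations into a matrix system V a = ℓ, where row i of V is v_i (expressed in the standard basis). Since V is invertible (lower-triangular with 1s on the diagonal, up to permutation), solve by back-substitution:
  V =
[[1, 1, 0, 0],
 [0, 1, 1, 0],
 [1, 0, 0, 0],
 [0, 0, 1, 1]]
  V a = (-1, -3, 1, -3)
Solving gives a = (1, -2, -1, -2).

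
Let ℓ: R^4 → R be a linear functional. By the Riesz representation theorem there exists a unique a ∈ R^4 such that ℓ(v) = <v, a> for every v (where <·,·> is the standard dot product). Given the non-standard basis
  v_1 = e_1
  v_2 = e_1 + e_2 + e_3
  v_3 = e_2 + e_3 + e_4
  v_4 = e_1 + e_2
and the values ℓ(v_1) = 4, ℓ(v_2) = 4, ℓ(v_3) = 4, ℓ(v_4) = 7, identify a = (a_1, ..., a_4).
a = (4, 3, -3, 4)

Write a = (a_1, ..., a_4) in the standard basis. For each basis vector v_i, ℓ(v_i) = <v_i, a> is a linear equation in the a_j's. Collect the n equations into a matrix system V a = ℓ, where row i of V is v_i (expressed in the standard basis). Since V is invertible (lower-triangular with 1s on the diagonal, up to permutation), solve by back-substitution:
  V =
[[1, 0, 0, 0],
 [1, 1, 1, 0],
 [0, 1, 1, 1],
 [1, 1, 0, 0]]
  V a = (4, 4, 4, 7)
Solving gives a = (4, 3, -3, 4).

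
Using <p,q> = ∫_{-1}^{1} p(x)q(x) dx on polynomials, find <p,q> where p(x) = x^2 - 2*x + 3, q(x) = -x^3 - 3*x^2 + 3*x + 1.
<p,q> = -56/15

Expand the product: p(x)·q(x) = -x^5 - x^4 + 6*x^3 - 14*x^2 + 7*x + 3.
∫_{-1}^{1} of each monomial x^k gives [2/(k+1) if k even, 0 if k odd]. Integrating term-by-term (or equivalently evaluating the antiderivative F(x) = -x^6/6 - x^5/5 + 3*x^4/2 - 14*x^3/3 + 7*x^2/2 + 3*x at the endpoints):
  F(1) − F(−1) = 89/30 − (67/10) = -56/15.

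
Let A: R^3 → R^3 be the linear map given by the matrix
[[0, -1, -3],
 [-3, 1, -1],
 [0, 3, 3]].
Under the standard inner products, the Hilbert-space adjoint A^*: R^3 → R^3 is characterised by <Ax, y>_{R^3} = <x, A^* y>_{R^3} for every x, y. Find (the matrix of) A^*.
A^* = A^T =
[[0, -3, 0],
 [-1, 1, 3],
 [-3, -1, 3]]

For real matrices with standard dot products, the defining identity <Ax, y> = <x, A^* y> gives (Ax)^T y = x^T (A^*) y, i.e. x^T A^T y = x^T (A^*) y. Since this holds for all x, y, we must have A^* = A^T. Therefore
A^* =
[[0, -3, 0],
 [-1, 1, 3],
 [-3, -1, 3]].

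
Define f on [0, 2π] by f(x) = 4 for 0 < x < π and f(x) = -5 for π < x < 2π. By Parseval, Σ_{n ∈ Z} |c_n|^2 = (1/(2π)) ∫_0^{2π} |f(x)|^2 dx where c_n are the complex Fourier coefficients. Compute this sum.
Σ |c_n|^2 = 41/2

Parseval equates the L^2 energy of f (normalised by 1/(2π)) with the ℓ^2 sum of its Fourier coefficients: (1/(2π)) ∫_0^{2π} |f|^2 = Σ |c_n|^2.
Compute the left side: (1/(2π)) [∫_0^π 4^2 dx + ∫_π^{2π} (-5)^2 dx] = (1/(2π)) · (16π + 25π) = (16 + 25)/2 = 41/2.
So Σ_{n ∈ Z} |c_n|^2 = 41/2.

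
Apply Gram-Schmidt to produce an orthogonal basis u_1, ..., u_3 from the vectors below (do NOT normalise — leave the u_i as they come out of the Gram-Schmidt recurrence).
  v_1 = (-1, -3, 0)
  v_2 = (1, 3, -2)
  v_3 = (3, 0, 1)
Orthogonal basis:
  u_1 = (-1, -3, 0)
  u_2 = (0, 0, -2)
  u_3 = (27/10, -9/10, 0)

Apply the Gram-Schmidt recurrence
  u_1 = v_1
  u_i = v_i − Σ_{j<i} ((v_i · u_j) / (u_j · u_j)) · u_j.

Step by step this gives:
  u_1 = (-1, -3, 0)
  u_2 = (0, 0, -2)
  u_3 = (27/10, -9/10, 0)

Orthogonality check:
  u_2 · u_1 = 0 (should be 0)
  u_3 · u_1 = 0 (should be 0)
  u_3 · u_2 = 0 (should be 0)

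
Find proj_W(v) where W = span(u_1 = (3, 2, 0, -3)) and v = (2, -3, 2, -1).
proj_W(v) = (9/22, 3/11, 0, -9/22)

Set up U = [u_1 | ... | u_1] ∈ R^(4×1). The projector onto W = col(U) is P = U (U^T U)^(-1) U^T.
Compute U^T U =
  [22],
and U^T v = (3).
Solve U^T U · c = U^T v for the coefficients: c = (3/22). The projection is proj_W(v) = U c.
Check: (v - proj_W(v)) · u_1 = 0  (should be 0).
Result: proj_W(v) = (9/22, 3/11, 0, -9/22).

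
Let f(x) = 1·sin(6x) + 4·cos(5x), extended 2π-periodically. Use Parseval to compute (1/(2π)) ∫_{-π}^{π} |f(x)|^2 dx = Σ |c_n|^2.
Σ |c_n|^2 = 17/2

Expand |f|^2 and use orthogonality of {sin(nx), cos(mx)} on [-π, π]:
  ∫_{-π}^{π} sin(nx)^2 dx = π, ∫ cos(mx)^2 dx = π, and cross terms integrate to 0.
So ∫_{-π}^{π} f(x)^2 dx = 1^2 · π + 4^2 · π = (1 + 16)π.
Divide by 2π: (1 + 16)/2 = 17/2.
By Parseval, this equals Σ |c_n|^2.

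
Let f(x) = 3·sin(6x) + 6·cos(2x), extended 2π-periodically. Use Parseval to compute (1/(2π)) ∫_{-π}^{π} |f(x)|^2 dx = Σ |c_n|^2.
Σ |c_n|^2 = 45/2

Expand |f|^2 and use orthogonality of {sin(nx), cos(mx)} on [-π, π]:
  ∫_{-π}^{π} sin(nx)^2 dx = π, ∫ cos(mx)^2 dx = π, and cross terms integrate to 0.
So ∫_{-π}^{π} f(x)^2 dx = 3^2 · π + 6^2 · π = (9 + 36)π.
Divide by 2π: (9 + 36)/2 = 45/2.
By Parseval, this equals Σ |c_n|^2.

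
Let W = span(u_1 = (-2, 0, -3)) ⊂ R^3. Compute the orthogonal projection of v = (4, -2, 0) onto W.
proj_W(v) = (16/13, 0, 24/13)

Set up U = [u_1 | ... | u_1] ∈ R^(3×1). The projector onto W = col(U) is P = U (U^T U)^(-1) U^T.
Compute U^T U =
  [13],
and U^T v = (-8).
Solve U^T U · c = U^T v for the coefficients: c = (-8/13). The projection is proj_W(v) = U c.
Check: (v - proj_W(v)) · u_1 = 0  (should be 0).
Result: proj_W(v) = (16/13, 0, 24/13).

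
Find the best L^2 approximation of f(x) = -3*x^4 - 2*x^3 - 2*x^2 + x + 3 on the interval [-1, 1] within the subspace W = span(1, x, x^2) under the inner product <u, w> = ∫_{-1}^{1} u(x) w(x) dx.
g(x) = -32*x^2/7 - x/5 + 114/35

The best approximation g ∈ W is the orthogonal projection of f onto W. Writing g = a_0 + a_1 x + a_2 x^2, the coefficients solve the normal equations G · a = b where
  G_{ij} = <φ_i, φ_j> and b_i = <f, φ_i>, with φ_0 = 1, φ_1 = x, φ_2 = x^2.
G =
  [2, 0, 2/3]
  [0, 2/3, 0]
  [2/3, 0, 2/5],
b = (52/15, -2/15, 12/35).
Solving gives a_0 = 114/35, a_1 = -1/5, a_2 = -32/7, so
  g(x) = -32*x^2/7 - x/5 + 114/35.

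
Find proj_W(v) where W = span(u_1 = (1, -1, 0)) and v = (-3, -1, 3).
proj_W(v) = (-1, 1, 0)

Set up U = [u_1 | ... | u_1] ∈ R^(3×1). The projector onto W = col(U) is P = U (U^T U)^(-1) U^T.
Compute U^T U =
  [2],
and U^T v = (-2).
Solve U^T U · c = U^T v for the coefficients: c = (-1). The projection is proj_W(v) = U c.
Check: (v - proj_W(v)) · u_1 = 0  (should be 0).
Result: proj_W(v) = (-1, 1, 0).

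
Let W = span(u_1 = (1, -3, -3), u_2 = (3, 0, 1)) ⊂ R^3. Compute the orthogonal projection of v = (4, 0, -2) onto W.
proj_W(v) = (67/19, -30/19, -11/19)

Set up U = [u_1 | ... | u_2] ∈ R^(3×2). The projector onto W = col(U) is P = U (U^T U)^(-1) U^T.
Compute U^T U =
  [19, 0]
  [0, 10],
and U^T v = (10, 10).
Solve U^T U · c = U^T v for the coefficients: c = (10/19, 1). The projection is proj_W(v) = U c.
Check: (v - proj_W(v)) · u_1 = 0  (should be 0).
Check: (v - proj_W(v)) · u_2 = 0  (should be 0).
Result: proj_W(v) = (67/19, -30/19, -11/19).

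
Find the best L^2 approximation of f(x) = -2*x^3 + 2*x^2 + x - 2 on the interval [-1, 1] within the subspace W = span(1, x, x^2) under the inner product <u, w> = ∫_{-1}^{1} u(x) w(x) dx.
g(x) = 2*x^2 - x/5 - 2

The best approximation g ∈ W is the orthogonal projection of f onto W. Writing g = a_0 + a_1 x + a_2 x^2, the coefficients solve the normal equations G · a = b where
  G_{ij} = <φ_i, φ_j> and b_i = <f, φ_i>, with φ_0 = 1, φ_1 = x, φ_2 = x^2.
G =
  [2, 0, 2/3]
  [0, 2/3, 0]
  [2/3, 0, 2/5],
b = (-8/3, -2/15, -8/15).
Solving gives a_0 = -2, a_1 = -1/5, a_2 = 2, so
  g(x) = 2*x^2 - x/5 - 2.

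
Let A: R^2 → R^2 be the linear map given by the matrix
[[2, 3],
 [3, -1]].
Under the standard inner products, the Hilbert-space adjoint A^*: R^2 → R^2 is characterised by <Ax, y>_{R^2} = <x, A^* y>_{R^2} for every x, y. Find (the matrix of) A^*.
A^* = A^T =
[[2, 3],
 [3, -1]]

For real matrices with standard dot products, the defining identity <Ax, y> = <x, A^* y> gives (Ax)^T y = x^T (A^*) y, i.e. x^T A^T y = x^T (A^*) y. Since this holds for all x, y, we must have A^* = A^T. Therefore
A^* =
[[2, 3],
 [3, -1]].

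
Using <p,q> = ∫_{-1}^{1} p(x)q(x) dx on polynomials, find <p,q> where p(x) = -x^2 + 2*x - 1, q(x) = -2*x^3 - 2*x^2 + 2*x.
<p,q> = 16/5

Expand the product: p(x)·q(x) = 2*x^5 - 2*x^4 - 4*x^3 + 6*x^2 - 2*x.
∫_{-1}^{1} of each monomial x^k gives [2/(k+1) if k even, 0 if k odd]. Integrating term-by-term (or equivalently evaluating the antiderivative F(x) = x^6/3 - 2*x^5/5 - x^4 + 2*x^3 - x^2 at the endpoints):
  F(1) − F(−1) = -1/15 − (-49/15) = 16/5.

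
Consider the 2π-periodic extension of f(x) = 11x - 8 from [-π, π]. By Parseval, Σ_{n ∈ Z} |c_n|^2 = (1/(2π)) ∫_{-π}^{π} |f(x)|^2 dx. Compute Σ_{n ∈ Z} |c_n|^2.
Σ |c_n|^2 = 121π^2/3 + 64

Expand and integrate term by term over [-π, π]:
  ∫ (11x)^2 dx = 121·(2π^3/3); ∫ 2·11·(-8)·x dx = 0 (odd integrand); ∫ (-8)^2 dx = 64·2π.
So (1/(2π)) ∫_{-π}^{π} (11x - 8)^2 dx = 121π^2/3 + 64 = 121π^2/3 + 64.
Parseval ⇒ Σ |c_n|^2 = 121π^2/3 + 64.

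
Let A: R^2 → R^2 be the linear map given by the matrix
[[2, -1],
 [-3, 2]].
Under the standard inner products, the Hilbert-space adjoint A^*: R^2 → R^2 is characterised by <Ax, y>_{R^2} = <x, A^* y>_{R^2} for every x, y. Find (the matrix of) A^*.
A^* = A^T =
[[2, -3],
 [-1, 2]]

For real matrices with standard dot products, the defining identity <Ax, y> = <x, A^* y> gives (Ax)^T y = x^T (A^*) y, i.e. x^T A^T y = x^T (A^*) y. Since this holds for all x, y, we must have A^* = A^T. Therefore
A^* =
[[2, -3],
 [-1, 2]].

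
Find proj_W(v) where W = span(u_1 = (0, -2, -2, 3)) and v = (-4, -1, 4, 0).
proj_W(v) = (0, 12/17, 12/17, -18/17)

Set up U = [u_1 | ... | u_1] ∈ R^(4×1). The projector onto W = col(U) is P = U (U^T U)^(-1) U^T.
Compute U^T U =
  [17],
and U^T v = (-6).
Solve U^T U · c = U^T v for the coefficients: c = (-6/17). The projection is proj_W(v) = U c.
Check: (v - proj_W(v)) · u_1 = 0  (should be 0).
Result: proj_W(v) = (0, 12/17, 12/17, -18/17).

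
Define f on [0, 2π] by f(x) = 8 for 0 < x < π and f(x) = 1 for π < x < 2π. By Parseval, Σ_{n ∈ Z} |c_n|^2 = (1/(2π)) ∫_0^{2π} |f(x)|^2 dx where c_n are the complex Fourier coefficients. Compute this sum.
Σ |c_n|^2 = 65/2

Parseval equates the L^2 energy of f (normalised by 1/(2π)) with the ℓ^2 sum of its Fourier coefficients: (1/(2π)) ∫_0^{2π} |f|^2 = Σ |c_n|^2.
Compute the left side: (1/(2π)) [∫_0^π 8^2 dx + ∫_π^{2π} 1^2 dx] = (1/(2π)) · (64π + 1π) = (64 + 1)/2 = 65/2.
So Σ_{n ∈ Z} |c_n|^2 = 65/2.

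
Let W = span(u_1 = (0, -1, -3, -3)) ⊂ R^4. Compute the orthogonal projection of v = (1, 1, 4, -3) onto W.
proj_W(v) = (0, 4/19, 12/19, 12/19)

Set up U = [u_1 | ... | u_1] ∈ R^(4×1). The projector onto W = col(U) is P = U (U^T U)^(-1) U^T.
Compute U^T U =
  [19],
and U^T v = (-4).
Solve U^T U · c = U^T v for the coefficients: c = (-4/19). The projection is proj_W(v) = U c.
Check: (v - proj_W(v)) · u_1 = 0  (should be 0).
Result: proj_W(v) = (0, 4/19, 12/19, 12/19).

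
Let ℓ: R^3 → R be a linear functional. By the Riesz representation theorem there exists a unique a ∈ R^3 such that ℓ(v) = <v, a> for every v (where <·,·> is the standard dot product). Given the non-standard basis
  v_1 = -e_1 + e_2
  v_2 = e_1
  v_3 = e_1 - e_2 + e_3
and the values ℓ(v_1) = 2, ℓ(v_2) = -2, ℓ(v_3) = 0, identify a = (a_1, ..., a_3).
a = (-2, 0, 2)

Write a = (a_1, ..., a_3) in the standard basis. For each basis vector v_i, ℓ(v_i) = <v_i, a> is a linear equation in the a_j's. Collect the n equations into a matrix system V a = ℓ, where row i of V is v_i (expressed in the standard basis). Since V is invertible (lower-triangular with 1s on the diagonal, up to permutation), solve by back-substitution:
  V =
[[-1, 1, 0],
 [1, 0, 0],
 [1, -1, 1]]
  V a = (2, -2, 0)
Solving gives a = (-2, 0, 2).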